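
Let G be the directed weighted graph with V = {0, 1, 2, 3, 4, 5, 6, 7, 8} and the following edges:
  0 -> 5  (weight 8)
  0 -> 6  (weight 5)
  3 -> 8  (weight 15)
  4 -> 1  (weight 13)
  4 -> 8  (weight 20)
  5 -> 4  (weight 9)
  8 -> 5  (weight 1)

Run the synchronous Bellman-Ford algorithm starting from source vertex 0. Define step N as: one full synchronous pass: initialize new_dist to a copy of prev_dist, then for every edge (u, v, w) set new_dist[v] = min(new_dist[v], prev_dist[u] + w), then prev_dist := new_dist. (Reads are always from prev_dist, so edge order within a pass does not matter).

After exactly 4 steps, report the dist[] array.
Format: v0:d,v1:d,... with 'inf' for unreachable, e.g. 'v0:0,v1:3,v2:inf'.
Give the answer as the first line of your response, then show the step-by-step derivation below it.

v0:0,v1:30,v2:inf,v3:inf,v4:17,v5:8,v6:5,v7:inf,v8:37

step 1: dist = v0:0,v1:inf,v2:inf,v3:inf,v4:inf,v5:8,v6:5,v7:inf,v8:inf
step 2: dist = v0:0,v1:inf,v2:inf,v3:inf,v4:17,v5:8,v6:5,v7:inf,v8:inf
step 3: dist = v0:0,v1:30,v2:inf,v3:inf,v4:17,v5:8,v6:5,v7:inf,v8:37
step 4: dist = v0:0,v1:30,v2:inf,v3:inf,v4:17,v5:8,v6:5,v7:inf,v8:37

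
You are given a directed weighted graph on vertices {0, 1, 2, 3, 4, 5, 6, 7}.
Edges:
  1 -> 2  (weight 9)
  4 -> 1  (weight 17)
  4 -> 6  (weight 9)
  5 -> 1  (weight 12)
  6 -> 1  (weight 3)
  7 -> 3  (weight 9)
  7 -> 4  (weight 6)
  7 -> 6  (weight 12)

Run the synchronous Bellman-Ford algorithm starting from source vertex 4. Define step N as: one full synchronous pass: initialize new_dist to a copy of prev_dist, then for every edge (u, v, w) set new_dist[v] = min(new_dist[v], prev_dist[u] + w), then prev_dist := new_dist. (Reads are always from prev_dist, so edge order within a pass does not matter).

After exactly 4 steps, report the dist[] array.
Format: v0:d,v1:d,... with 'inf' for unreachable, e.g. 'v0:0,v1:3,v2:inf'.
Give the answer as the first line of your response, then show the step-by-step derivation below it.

v0:inf,v1:12,v2:21,v3:inf,v4:0,v5:inf,v6:9,v7:inf

step 1: dist = v0:inf,v1:17,v2:inf,v3:inf,v4:0,v5:inf,v6:9,v7:inf
step 2: dist = v0:inf,v1:12,v2:26,v3:inf,v4:0,v5:inf,v6:9,v7:inf
step 3: dist = v0:inf,v1:12,v2:21,v3:inf,v4:0,v5:inf,v6:9,v7:inf
step 4: dist = v0:inf,v1:12,v2:21,v3:inf,v4:0,v5:inf,v6:9,v7:inf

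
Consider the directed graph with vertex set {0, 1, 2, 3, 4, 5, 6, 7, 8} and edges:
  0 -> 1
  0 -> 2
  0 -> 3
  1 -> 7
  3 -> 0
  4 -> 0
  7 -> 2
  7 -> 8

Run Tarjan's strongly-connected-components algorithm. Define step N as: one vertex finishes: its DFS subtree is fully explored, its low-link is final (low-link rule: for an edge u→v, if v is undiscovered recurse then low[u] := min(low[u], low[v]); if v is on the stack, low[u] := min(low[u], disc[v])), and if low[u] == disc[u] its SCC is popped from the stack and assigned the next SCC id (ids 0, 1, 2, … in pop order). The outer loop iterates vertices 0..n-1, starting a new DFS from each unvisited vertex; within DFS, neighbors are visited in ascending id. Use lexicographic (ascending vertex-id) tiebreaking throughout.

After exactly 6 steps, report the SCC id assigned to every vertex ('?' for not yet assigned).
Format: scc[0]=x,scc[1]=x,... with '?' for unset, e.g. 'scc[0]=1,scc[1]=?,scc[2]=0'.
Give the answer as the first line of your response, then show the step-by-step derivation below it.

scc[0]=4,scc[1]=3,scc[2]=0,scc[3]=4,scc[4]=?,scc[5]=?,scc[6]=?,scc[7]=2,scc[8]=1

step 1: low=(low[0]=0,low[1]=1,low[2]=3,low[3]=?,low[4]=?,low[5]=?,low[6]=?,low[7]=2,low[8]=?); scc=(scc[0]=?,scc[1]=?,scc[2]=0,scc[3]=?,scc[4]=?,scc[5]=?,scc[6]=?,scc[7]=?,scc[8]=?)
step 2: low=(low[0]=0,low[1]=1,low[2]=3,low[3]=?,low[4]=?,low[5]=?,low[6]=?,low[7]=2,low[8]=4); scc=(scc[0]=?,scc[1]=?,scc[2]=0,scc[3]=?,scc[4]=?,scc[5]=?,scc[6]=?,scc[7]=?,scc[8]=1)
step 3: low=(low[0]=0,low[1]=1,low[2]=3,low[3]=?,low[4]=?,low[5]=?,low[6]=?,low[7]=2,low[8]=4); scc=(scc[0]=?,scc[1]=?,scc[2]=0,scc[3]=?,scc[4]=?,scc[5]=?,scc[6]=?,scc[7]=2,scc[8]=1)
step 4: low=(low[0]=0,low[1]=1,low[2]=3,low[3]=?,low[4]=?,low[5]=?,low[6]=?,low[7]=2,low[8]=4); scc=(scc[0]=?,scc[1]=3,scc[2]=0,scc[3]=?,scc[4]=?,scc[5]=?,scc[6]=?,scc[7]=2,scc[8]=1)
step 5: low=(low[0]=0,low[1]=1,low[2]=3,low[3]=0,low[4]=?,low[5]=?,low[6]=?,low[7]=2,low[8]=4); scc=(scc[0]=?,scc[1]=3,scc[2]=0,scc[3]=?,scc[4]=?,scc[5]=?,scc[6]=?,scc[7]=2,scc[8]=1)
step 6: low=(low[0]=0,low[1]=1,low[2]=3,low[3]=0,low[4]=?,low[5]=?,low[6]=?,low[7]=2,low[8]=4); scc=(scc[0]=4,scc[1]=3,scc[2]=0,scc[3]=4,scc[4]=?,scc[5]=?,scc[6]=?,scc[7]=2,scc[8]=1)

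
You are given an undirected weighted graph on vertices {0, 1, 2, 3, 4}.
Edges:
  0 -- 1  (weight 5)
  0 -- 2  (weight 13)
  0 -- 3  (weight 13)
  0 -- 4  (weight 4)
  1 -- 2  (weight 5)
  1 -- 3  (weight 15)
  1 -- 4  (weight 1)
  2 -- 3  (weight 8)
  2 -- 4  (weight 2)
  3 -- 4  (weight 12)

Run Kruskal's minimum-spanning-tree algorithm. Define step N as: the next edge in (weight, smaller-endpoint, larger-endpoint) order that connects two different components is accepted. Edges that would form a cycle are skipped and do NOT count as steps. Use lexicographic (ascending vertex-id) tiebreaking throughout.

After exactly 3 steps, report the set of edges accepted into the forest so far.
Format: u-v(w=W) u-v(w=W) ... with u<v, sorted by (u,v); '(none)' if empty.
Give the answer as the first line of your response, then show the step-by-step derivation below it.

0-4(w=4) 1-4(w=1) 2-4(w=2)

step 1: add edge 1-4 (w=1); MST = {1-4(w=1)}
step 2: add edge 2-4 (w=2); MST = {1-4(w=1) 2-4(w=2)}
step 3: add edge 0-4 (w=4); MST = {0-4(w=4) 1-4(w=1) 2-4(w=2)}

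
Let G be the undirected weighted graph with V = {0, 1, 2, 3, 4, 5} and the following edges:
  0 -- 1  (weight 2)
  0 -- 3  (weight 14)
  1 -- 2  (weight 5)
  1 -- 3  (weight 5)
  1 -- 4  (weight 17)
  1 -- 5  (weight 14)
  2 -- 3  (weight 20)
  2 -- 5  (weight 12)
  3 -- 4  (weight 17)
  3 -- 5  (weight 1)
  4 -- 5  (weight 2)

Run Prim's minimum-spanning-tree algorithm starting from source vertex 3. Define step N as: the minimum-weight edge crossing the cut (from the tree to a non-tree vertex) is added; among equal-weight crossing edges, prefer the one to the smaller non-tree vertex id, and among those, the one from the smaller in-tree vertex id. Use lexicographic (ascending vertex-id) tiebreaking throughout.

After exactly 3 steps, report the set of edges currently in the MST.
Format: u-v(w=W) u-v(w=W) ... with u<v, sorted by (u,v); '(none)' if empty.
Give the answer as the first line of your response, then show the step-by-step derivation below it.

1-3(w=5) 3-5(w=1) 4-5(w=2)

step 1: add edge 3-5 (w=1); MST = {3-5(w=1)}
step 2: add edge 4-5 (w=2); MST = {3-5(w=1) 4-5(w=2)}
step 3: add edge 1-3 (w=5); MST = {1-3(w=5) 3-5(w=1) 4-5(w=2)}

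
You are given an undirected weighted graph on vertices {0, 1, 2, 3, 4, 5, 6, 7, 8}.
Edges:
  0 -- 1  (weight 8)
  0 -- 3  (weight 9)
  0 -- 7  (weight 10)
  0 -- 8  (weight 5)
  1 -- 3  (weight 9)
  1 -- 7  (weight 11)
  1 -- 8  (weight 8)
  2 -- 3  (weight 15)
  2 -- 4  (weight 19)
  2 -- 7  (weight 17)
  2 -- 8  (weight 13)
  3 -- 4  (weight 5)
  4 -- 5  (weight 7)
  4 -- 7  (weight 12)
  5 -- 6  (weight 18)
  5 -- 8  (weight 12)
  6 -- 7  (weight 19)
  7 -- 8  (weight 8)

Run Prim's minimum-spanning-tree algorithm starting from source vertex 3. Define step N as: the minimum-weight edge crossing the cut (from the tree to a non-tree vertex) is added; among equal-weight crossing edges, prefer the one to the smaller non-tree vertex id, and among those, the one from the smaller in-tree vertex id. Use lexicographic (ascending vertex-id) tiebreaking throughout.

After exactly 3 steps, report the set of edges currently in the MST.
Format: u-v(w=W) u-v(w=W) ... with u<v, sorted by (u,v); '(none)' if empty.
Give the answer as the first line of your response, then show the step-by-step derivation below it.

0-3(w=9) 3-4(w=5) 4-5(w=7)

step 1: add edge 3-4 (w=5); MST = {3-4(w=5)}
step 2: add edge 4-5 (w=7); MST = {3-4(w=5) 4-5(w=7)}
step 3: add edge 0-3 (w=9); MST = {0-3(w=9) 3-4(w=5) 4-5(w=7)}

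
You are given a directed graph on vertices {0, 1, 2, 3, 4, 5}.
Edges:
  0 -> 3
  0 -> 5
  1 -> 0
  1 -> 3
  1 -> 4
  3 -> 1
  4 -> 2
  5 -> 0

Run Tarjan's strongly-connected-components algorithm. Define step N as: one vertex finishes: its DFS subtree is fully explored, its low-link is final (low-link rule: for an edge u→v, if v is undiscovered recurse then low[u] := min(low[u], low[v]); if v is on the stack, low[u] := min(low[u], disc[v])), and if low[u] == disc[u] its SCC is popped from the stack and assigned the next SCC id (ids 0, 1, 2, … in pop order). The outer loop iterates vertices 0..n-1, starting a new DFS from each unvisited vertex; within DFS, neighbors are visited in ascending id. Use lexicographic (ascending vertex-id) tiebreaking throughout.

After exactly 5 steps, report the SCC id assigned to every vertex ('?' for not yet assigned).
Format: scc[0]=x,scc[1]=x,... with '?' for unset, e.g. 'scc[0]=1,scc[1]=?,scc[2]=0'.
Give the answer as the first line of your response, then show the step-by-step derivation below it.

scc[0]=?,scc[1]=?,scc[2]=0,scc[3]=?,scc[4]=1,scc[5]=?

step 1: low=(low[0]=0,low[1]=0,low[2]=4,low[3]=1,low[4]=3,low[5]=?); scc=(scc[0]=?,scc[1]=?,scc[2]=0,scc[3]=?,scc[4]=?,scc[5]=?)
step 2: low=(low[0]=0,low[1]=0,low[2]=4,low[3]=1,low[4]=3,low[5]=?); scc=(scc[0]=?,scc[1]=?,scc[2]=0,scc[3]=?,scc[4]=1,scc[5]=?)
step 3: low=(low[0]=0,low[1]=0,low[2]=4,low[3]=1,low[4]=3,low[5]=?); scc=(scc[0]=?,scc[1]=?,scc[2]=0,scc[3]=?,scc[4]=1,scc[5]=?)
step 4: low=(low[0]=0,low[1]=0,low[2]=4,low[3]=0,low[4]=3,low[5]=?); scc=(scc[0]=?,scc[1]=?,scc[2]=0,scc[3]=?,scc[4]=1,scc[5]=?)
step 5: low=(low[0]=0,low[1]=0,low[2]=4,low[3]=0,low[4]=3,low[5]=0); scc=(scc[0]=?,scc[1]=?,scc[2]=0,scc[3]=?,scc[4]=1,scc[5]=?)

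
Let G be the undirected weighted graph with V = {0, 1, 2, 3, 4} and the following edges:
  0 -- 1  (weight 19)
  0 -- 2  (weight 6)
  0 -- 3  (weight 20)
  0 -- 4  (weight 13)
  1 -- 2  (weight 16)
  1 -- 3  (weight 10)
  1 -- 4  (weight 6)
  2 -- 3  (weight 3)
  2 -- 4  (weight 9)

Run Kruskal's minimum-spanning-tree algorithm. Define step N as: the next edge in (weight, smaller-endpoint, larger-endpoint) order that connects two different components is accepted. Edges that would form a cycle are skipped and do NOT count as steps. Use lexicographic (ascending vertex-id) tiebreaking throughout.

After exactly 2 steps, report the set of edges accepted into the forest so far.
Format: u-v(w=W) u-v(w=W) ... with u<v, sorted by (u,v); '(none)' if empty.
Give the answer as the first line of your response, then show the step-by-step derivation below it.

0-2(w=6) 2-3(w=3)

step 1: add edge 2-3 (w=3); MST = {2-3(w=3)}
step 2: add edge 0-2 (w=6); MST = {0-2(w=6) 2-3(w=3)}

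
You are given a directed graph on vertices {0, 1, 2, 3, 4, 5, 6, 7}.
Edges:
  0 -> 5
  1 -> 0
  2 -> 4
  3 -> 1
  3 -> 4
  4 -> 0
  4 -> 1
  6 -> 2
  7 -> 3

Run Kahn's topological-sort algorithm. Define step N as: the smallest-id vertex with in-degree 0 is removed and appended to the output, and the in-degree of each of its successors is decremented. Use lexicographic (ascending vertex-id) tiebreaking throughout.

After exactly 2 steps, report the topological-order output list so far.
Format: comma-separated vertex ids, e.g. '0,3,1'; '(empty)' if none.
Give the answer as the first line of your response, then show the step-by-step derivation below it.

6,2

step 1: output 6; order=[6]; indeg=(2,2,0,1,2,1,0,0)
step 2: output 2; order=[6,2]; indeg=(2,2,0,1,1,1,0,0)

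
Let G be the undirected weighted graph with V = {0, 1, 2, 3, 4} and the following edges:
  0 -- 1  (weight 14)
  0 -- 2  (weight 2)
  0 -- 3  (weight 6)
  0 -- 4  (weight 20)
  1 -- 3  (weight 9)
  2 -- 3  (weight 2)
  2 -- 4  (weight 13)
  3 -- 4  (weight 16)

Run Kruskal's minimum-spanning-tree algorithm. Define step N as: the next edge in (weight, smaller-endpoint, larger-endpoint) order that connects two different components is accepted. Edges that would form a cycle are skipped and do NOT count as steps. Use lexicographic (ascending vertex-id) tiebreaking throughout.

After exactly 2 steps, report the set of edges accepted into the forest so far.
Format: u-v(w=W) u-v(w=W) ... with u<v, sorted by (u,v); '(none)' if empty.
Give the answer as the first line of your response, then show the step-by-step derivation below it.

0-2(w=2) 2-3(w=2)

step 1: add edge 0-2 (w=2); MST = {0-2(w=2)}
step 2: add edge 2-3 (w=2); MST = {0-2(w=2) 2-3(w=2)}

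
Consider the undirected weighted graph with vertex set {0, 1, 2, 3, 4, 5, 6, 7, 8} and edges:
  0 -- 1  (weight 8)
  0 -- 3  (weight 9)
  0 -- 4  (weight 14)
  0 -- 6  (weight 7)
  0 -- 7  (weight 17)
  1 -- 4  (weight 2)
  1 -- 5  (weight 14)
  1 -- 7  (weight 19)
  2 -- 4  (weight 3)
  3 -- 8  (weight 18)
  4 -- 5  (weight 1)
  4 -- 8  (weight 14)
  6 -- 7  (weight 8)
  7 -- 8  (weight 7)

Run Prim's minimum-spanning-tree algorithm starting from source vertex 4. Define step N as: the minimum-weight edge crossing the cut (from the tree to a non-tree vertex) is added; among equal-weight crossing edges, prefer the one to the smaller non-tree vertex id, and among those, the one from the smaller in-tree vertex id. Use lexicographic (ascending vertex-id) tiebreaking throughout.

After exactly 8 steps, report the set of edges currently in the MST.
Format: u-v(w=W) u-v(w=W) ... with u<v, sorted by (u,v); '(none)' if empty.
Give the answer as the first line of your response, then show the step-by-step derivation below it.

0-1(w=8) 0-3(w=9) 0-6(w=7) 1-4(w=2) 2-4(w=3) 4-5(w=1) 6-7(w=8) 7-8(w=7)

step 1: add edge 4-5 (w=1); MST = {4-5(w=1)}
step 2: add edge 1-4 (w=2); MST = {1-4(w=2) 4-5(w=1)}
step 3: add edge 2-4 (w=3); MST = {1-4(w=2) 2-4(w=3) 4-5(w=1)}
step 4: add edge 0-1 (w=8); MST = {0-1(w=8) 1-4(w=2) 2-4(w=3) 4-5(w=1)}
step 5: add edge 0-6 (w=7); MST = {0-1(w=8) 0-6(w=7) 1-4(w=2) 2-4(w=3) 4-5(w=1)}
step 6: add edge 6-7 (w=8); MST = {0-1(w=8) 0-6(w=7) 1-4(w=2) 2-4(w=3) 4-5(w=1) 6-7(w=8)}
step 7: add edge 7-8 (w=7); MST = {0-1(w=8) 0-6(w=7) 1-4(w=2) 2-4(w=3) 4-5(w=1) 6-7(w=8) 7-8(w=7)}
step 8: add edge 0-3 (w=9); MST = {0-1(w=8) 0-3(w=9) 0-6(w=7) 1-4(w=2) 2-4(w=3) 4-5(w=1) 6-7(w=8) 7-8(w=7)}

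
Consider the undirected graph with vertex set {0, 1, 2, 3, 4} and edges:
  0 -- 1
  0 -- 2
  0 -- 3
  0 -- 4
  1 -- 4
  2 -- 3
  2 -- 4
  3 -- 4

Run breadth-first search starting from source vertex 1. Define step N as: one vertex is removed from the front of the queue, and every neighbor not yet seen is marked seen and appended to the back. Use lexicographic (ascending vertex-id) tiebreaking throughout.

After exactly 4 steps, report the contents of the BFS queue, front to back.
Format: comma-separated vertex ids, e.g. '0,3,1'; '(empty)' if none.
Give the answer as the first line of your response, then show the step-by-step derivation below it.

3

step 1: dequeue 1; queue=[0,4]; order=1
step 2: dequeue 0; queue=[4,2,3]; order=1,0
step 3: dequeue 4; queue=[2,3]; order=1,0,4
step 4: dequeue 2; queue=[3]; order=1,0,4,2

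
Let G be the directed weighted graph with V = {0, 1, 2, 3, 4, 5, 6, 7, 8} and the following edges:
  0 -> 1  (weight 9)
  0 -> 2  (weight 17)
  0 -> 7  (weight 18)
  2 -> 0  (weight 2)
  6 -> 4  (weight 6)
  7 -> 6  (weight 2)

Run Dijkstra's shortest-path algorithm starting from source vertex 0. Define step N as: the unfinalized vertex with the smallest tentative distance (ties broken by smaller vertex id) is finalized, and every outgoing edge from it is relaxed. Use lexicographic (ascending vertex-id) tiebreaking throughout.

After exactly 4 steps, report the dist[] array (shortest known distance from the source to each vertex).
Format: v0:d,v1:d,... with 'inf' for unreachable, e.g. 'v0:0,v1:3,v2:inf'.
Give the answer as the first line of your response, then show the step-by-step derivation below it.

v0:0,v1:9,v2:17,v3:inf,v4:inf,v5:inf,v6:20,v7:18,v8:inf

step 1: dist = v0:0,v1:9,v2:17,v3:inf,v4:inf,v5:inf,v6:inf,v7:18,v8:inf
step 2: dist = v0:0,v1:9,v2:17,v3:inf,v4:inf,v5:inf,v6:inf,v7:18,v8:inf
step 3: dist = v0:0,v1:9,v2:17,v3:inf,v4:inf,v5:inf,v6:inf,v7:18,v8:inf
step 4: dist = v0:0,v1:9,v2:17,v3:inf,v4:inf,v5:inf,v6:20,v7:18,v8:inf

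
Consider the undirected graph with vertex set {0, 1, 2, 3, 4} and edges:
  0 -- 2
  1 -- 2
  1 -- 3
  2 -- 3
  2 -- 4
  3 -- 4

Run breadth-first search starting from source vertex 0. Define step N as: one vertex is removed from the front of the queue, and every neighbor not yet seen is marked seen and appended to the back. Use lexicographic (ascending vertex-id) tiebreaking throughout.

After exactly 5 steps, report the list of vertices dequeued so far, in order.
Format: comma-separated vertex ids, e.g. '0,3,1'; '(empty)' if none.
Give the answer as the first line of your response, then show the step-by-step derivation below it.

0,2,1,3,4

step 1: dequeue 0; queue=[2]; order=0
step 2: dequeue 2; queue=[1,3,4]; order=0,2
step 3: dequeue 1; queue=[3,4]; order=0,2,1
step 4: dequeue 3; queue=[4]; order=0,2,1,3
step 5: dequeue 4; queue=[(empty)]; order=0,2,1,3,4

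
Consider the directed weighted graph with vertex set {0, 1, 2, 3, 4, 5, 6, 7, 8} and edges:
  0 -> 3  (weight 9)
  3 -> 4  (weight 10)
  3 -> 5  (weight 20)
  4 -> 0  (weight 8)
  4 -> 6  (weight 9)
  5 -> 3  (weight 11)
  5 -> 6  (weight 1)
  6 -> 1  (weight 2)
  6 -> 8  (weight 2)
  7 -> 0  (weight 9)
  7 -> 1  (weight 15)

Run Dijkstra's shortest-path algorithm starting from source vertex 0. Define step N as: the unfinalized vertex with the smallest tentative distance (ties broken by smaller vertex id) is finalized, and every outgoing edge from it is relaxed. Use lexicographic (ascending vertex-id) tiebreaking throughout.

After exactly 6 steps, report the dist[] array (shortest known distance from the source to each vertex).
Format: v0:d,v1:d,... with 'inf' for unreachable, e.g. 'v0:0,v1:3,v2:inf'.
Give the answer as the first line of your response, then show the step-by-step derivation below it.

v0:0,v1:30,v2:inf,v3:9,v4:19,v5:29,v6:28,v7:inf,v8:30

step 1: dist = v0:0,v1:inf,v2:inf,v3:9,v4:inf,v5:inf,v6:inf,v7:inf,v8:inf
step 2: dist = v0:0,v1:inf,v2:inf,v3:9,v4:19,v5:29,v6:inf,v7:inf,v8:inf
step 3: dist = v0:0,v1:inf,v2:inf,v3:9,v4:19,v5:29,v6:28,v7:inf,v8:inf
step 4: dist = v0:0,v1:30,v2:inf,v3:9,v4:19,v5:29,v6:28,v7:inf,v8:30
step 5: dist = v0:0,v1:30,v2:inf,v3:9,v4:19,v5:29,v6:28,v7:inf,v8:30
step 6: dist = v0:0,v1:30,v2:inf,v3:9,v4:19,v5:29,v6:28,v7:inf,v8:30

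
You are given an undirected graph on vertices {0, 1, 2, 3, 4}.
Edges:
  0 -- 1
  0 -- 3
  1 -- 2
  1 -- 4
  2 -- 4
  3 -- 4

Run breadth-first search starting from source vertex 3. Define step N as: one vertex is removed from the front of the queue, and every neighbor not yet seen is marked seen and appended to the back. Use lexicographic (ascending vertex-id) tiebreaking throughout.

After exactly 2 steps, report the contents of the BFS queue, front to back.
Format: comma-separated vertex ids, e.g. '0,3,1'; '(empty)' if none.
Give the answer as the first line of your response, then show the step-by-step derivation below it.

4,1

step 1: dequeue 3; queue=[0,4]; order=3
step 2: dequeue 0; queue=[4,1]; order=3,0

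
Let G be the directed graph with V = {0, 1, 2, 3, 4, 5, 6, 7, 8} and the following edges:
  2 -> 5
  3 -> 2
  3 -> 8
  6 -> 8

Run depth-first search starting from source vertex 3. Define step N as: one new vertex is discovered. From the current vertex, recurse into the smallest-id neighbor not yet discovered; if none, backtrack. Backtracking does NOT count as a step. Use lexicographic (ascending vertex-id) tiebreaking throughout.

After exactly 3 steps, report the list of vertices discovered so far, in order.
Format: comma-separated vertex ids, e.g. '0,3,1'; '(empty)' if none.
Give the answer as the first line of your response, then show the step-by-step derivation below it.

3,2,5

step 1: discover 3; path=3; order=3
step 2: discover 2; path=3>2; order=3,2
step 3: discover 5; path=3>2>5; order=3,2,5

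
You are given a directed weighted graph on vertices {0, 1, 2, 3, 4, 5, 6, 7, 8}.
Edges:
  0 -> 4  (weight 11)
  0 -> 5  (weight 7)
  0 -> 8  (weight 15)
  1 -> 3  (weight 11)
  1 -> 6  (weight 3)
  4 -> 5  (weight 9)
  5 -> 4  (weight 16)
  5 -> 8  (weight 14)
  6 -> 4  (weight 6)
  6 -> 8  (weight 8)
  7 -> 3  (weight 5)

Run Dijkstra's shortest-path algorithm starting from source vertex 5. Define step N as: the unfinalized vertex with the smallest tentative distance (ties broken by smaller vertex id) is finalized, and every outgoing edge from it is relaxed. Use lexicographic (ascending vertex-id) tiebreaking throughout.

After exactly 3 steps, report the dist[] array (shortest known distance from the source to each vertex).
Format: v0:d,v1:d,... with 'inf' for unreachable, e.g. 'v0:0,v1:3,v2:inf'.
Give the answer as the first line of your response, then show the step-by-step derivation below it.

v0:inf,v1:inf,v2:inf,v3:inf,v4:16,v5:0,v6:inf,v7:inf,v8:14

step 1: dist = v0:inf,v1:inf,v2:inf,v3:inf,v4:16,v5:0,v6:inf,v7:inf,v8:14
step 2: dist = v0:inf,v1:inf,v2:inf,v3:inf,v4:16,v5:0,v6:inf,v7:inf,v8:14
step 3: dist = v0:inf,v1:inf,v2:inf,v3:inf,v4:16,v5:0,v6:inf,v7:inf,v8:14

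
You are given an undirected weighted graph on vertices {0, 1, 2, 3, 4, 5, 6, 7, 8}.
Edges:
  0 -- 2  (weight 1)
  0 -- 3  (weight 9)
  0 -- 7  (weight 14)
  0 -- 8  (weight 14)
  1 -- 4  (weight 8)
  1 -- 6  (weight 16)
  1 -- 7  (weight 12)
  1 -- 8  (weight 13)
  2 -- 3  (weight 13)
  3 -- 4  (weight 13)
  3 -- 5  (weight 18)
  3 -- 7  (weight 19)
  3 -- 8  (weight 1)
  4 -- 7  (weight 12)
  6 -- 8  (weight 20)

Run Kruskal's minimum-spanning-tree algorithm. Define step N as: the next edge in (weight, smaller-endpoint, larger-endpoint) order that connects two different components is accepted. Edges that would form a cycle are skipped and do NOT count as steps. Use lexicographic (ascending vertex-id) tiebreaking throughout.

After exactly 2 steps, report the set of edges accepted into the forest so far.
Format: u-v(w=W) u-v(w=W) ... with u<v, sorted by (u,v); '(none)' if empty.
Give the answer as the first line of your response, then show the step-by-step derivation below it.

0-2(w=1) 3-8(w=1)

step 1: add edge 0-2 (w=1); MST = {0-2(w=1)}
step 2: add edge 3-8 (w=1); MST = {0-2(w=1) 3-8(w=1)}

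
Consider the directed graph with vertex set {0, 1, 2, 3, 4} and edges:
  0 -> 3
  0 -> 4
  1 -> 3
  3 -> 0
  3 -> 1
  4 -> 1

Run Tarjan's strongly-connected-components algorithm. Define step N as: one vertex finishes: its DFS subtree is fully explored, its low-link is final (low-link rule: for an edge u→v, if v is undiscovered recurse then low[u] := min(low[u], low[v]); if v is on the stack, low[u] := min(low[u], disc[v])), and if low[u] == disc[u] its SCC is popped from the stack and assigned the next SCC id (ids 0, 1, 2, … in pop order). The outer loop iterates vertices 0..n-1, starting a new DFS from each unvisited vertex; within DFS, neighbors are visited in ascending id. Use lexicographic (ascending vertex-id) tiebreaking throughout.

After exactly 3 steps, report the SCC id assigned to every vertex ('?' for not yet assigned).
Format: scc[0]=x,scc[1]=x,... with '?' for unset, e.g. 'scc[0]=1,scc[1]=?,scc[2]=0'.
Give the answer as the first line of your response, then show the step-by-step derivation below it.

scc[0]=?,scc[1]=?,scc[2]=?,scc[3]=?,scc[4]=?

step 1: low=(low[0]=0,low[1]=1,low[2]=?,low[3]=0,low[4]=?); scc=(scc[0]=?,scc[1]=?,scc[2]=?,scc[3]=?,scc[4]=?)
step 2: low=(low[0]=0,low[1]=1,low[2]=?,low[3]=0,low[4]=?); scc=(scc[0]=?,scc[1]=?,scc[2]=?,scc[3]=?,scc[4]=?)
step 3: low=(low[0]=0,low[1]=1,low[2]=?,low[3]=0,low[4]=2); scc=(scc[0]=?,scc[1]=?,scc[2]=?,scc[3]=?,scc[4]=?)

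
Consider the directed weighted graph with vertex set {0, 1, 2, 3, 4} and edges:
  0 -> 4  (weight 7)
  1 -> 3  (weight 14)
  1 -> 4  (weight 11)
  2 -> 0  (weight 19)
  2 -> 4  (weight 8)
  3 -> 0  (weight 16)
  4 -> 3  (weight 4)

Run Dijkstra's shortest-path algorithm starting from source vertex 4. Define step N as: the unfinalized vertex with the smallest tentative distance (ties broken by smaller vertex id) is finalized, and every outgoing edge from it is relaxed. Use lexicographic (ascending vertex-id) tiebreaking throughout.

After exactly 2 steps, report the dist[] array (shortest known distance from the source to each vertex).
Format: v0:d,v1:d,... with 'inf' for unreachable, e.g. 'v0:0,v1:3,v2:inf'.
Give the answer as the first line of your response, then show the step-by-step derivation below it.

v0:20,v1:inf,v2:inf,v3:4,v4:0

step 1: dist = v0:inf,v1:inf,v2:inf,v3:4,v4:0
step 2: dist = v0:20,v1:inf,v2:inf,v3:4,v4:0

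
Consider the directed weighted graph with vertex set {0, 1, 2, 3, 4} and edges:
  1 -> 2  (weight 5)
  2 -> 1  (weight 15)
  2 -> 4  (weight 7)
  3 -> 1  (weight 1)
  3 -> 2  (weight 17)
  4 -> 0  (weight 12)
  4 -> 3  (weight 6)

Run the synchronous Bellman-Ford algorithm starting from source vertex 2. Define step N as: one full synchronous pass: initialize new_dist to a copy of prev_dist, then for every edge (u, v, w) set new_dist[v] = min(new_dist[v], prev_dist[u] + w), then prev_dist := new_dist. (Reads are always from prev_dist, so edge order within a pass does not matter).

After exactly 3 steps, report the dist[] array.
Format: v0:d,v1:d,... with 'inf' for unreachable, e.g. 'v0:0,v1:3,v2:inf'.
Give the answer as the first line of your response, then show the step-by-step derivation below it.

v0:19,v1:14,v2:0,v3:13,v4:7

step 1: dist = v0:inf,v1:15,v2:0,v3:inf,v4:7
step 2: dist = v0:19,v1:15,v2:0,v3:13,v4:7
step 3: dist = v0:19,v1:14,v2:0,v3:13,v4:7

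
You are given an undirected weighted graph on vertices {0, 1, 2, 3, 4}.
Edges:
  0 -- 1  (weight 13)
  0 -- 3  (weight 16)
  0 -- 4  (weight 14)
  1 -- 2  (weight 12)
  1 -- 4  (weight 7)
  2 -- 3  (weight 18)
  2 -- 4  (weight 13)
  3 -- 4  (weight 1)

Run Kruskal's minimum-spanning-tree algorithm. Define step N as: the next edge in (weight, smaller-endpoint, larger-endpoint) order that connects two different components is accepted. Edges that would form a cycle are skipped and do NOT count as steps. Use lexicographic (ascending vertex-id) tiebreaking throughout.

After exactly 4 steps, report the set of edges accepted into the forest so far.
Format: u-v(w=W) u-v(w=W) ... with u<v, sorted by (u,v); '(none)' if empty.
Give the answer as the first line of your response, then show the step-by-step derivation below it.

0-1(w=13) 1-2(w=12) 1-4(w=7) 3-4(w=1)

step 1: add edge 3-4 (w=1); MST = {3-4(w=1)}
step 2: add edge 1-4 (w=7); MST = {1-4(w=7) 3-4(w=1)}
step 3: add edge 1-2 (w=12); MST = {1-2(w=12) 1-4(w=7) 3-4(w=1)}
step 4: add edge 0-1 (w=13); MST = {0-1(w=13) 1-2(w=12) 1-4(w=7) 3-4(w=1)}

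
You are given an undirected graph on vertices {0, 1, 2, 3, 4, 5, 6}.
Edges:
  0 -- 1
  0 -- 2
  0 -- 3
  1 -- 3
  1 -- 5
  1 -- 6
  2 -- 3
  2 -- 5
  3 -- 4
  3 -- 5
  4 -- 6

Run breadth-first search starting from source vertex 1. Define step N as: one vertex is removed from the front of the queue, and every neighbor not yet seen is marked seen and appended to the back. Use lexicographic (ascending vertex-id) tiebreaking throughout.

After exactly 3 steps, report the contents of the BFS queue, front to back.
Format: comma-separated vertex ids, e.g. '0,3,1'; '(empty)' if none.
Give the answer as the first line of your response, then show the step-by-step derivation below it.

5,6,2,4

step 1: dequeue 1; queue=[0,3,5,6]; order=1
step 2: dequeue 0; queue=[3,5,6,2]; order=1,0
step 3: dequeue 3; queue=[5,6,2,4]; order=1,0,3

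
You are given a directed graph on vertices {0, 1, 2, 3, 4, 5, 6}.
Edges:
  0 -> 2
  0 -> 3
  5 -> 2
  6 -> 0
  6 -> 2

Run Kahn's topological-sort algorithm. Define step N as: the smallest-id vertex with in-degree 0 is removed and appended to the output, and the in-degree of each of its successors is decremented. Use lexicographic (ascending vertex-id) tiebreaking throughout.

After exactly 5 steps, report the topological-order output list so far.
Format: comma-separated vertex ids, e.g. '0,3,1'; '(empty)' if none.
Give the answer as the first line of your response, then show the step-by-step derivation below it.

1,4,5,6,0

step 1: output 1; order=[1]; indeg=(1,0,3,1,0,0,0)
step 2: output 4; order=[1,4]; indeg=(1,0,3,1,0,0,0)
step 3: output 5; order=[1,4,5]; indeg=(1,0,2,1,0,0,0)
step 4: output 6; order=[1,4,5,6]; indeg=(0,0,1,1,0,0,0)
step 5: output 0; order=[1,4,5,6,0]; indeg=(0,0,0,0,0,0,0)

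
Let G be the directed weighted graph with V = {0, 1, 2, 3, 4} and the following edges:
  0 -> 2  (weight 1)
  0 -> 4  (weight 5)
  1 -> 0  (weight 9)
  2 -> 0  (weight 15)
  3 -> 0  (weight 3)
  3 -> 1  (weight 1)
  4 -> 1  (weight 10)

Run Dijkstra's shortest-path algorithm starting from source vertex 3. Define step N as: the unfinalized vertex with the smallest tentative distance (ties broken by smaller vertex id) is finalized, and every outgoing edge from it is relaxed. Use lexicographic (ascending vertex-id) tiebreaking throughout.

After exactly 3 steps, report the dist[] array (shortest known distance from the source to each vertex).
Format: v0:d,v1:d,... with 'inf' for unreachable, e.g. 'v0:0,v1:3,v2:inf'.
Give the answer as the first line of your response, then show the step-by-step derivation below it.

v0:3,v1:1,v2:4,v3:0,v4:8

step 1: dist = v0:3,v1:1,v2:inf,v3:0,v4:inf
step 2: dist = v0:3,v1:1,v2:inf,v3:0,v4:inf
step 3: dist = v0:3,v1:1,v2:4,v3:0,v4:8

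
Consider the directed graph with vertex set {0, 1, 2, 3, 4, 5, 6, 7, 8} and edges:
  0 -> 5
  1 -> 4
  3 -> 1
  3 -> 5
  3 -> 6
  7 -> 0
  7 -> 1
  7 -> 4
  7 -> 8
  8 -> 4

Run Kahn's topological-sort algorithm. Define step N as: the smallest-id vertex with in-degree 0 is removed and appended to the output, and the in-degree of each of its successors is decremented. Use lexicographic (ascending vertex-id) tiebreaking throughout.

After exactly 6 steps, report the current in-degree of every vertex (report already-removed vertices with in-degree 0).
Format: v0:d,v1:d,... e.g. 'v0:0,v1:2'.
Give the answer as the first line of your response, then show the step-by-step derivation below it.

v0:0,v1:0,v2:0,v3:0,v4:1,v5:0,v6:0,v7:0,v8:0

step 1: output 2; order=[2]; indeg=(1,2,0,0,3,2,1,0,1)
step 2: output 3; order=[2,3]; indeg=(1,1,0,0,3,1,0,0,1)
step 3: output 6; order=[2,3,6]; indeg=(1,1,0,0,3,1,0,0,1)
step 4: output 7; order=[2,3,6,7]; indeg=(0,0,0,0,2,1,0,0,0)
step 5: output 0; order=[2,3,6,7,0]; indeg=(0,0,0,0,2,0,0,0,0)
step 6: output 1; order=[2,3,6,7,0,1]; indeg=(0,0,0,0,1,0,0,0,0)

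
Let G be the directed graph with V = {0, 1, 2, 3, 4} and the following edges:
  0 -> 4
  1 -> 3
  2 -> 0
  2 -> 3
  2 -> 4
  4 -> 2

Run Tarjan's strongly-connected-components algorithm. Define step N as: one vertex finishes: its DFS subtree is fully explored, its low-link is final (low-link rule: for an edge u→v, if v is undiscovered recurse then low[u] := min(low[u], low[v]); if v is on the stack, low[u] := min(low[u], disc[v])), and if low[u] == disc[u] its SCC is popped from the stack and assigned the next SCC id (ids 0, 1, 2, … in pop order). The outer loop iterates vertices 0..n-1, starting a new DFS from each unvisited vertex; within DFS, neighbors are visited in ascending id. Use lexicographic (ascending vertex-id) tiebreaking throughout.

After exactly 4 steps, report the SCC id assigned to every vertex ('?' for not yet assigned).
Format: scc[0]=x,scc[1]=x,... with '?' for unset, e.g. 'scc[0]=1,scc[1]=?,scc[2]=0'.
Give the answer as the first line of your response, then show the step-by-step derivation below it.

scc[0]=1,scc[1]=?,scc[2]=1,scc[3]=0,scc[4]=1

step 1: low=(low[0]=0,low[1]=?,low[2]=0,low[3]=3,low[4]=1); scc=(scc[0]=?,scc[1]=?,scc[2]=?,scc[3]=0,scc[4]=?)
step 2: low=(low[0]=0,low[1]=?,low[2]=0,low[3]=3,low[4]=1); scc=(scc[0]=?,scc[1]=?,scc[2]=?,scc[3]=0,scc[4]=?)
step 3: low=(low[0]=0,low[1]=?,low[2]=0,low[3]=3,low[4]=0); scc=(scc[0]=?,scc[1]=?,scc[2]=?,scc[3]=0,scc[4]=?)
step 4: low=(low[0]=0,low[1]=?,low[2]=0,low[3]=3,low[4]=0); scc=(scc[0]=1,scc[1]=?,scc[2]=1,scc[3]=0,scc[4]=1)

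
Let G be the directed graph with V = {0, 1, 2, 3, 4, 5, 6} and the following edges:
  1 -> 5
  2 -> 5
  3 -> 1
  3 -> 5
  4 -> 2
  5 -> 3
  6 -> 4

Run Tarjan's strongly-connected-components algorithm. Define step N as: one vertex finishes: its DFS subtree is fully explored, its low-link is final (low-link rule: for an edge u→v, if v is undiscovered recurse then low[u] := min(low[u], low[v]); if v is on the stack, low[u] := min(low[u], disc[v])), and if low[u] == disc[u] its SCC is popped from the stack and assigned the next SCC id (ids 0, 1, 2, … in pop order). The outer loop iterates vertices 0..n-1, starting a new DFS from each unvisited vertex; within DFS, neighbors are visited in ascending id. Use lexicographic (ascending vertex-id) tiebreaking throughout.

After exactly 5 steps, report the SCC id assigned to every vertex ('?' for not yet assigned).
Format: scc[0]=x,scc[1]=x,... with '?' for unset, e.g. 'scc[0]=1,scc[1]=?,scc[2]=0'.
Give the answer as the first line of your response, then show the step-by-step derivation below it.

scc[0]=0,scc[1]=1,scc[2]=2,scc[3]=1,scc[4]=?,scc[5]=1,scc[6]=?

step 1: low=(low[0]=0,low[1]=?,low[2]=?,low[3]=?,low[4]=?,low[5]=?,low[6]=?); scc=(scc[0]=0,scc[1]=?,scc[2]=?,scc[3]=?,scc[4]=?,scc[5]=?,scc[6]=?)
step 2: low=(low[0]=0,low[1]=1,low[2]=?,low[3]=1,low[4]=?,low[5]=2,low[6]=?); scc=(scc[0]=0,scc[1]=?,scc[2]=?,scc[3]=?,scc[4]=?,scc[5]=?,scc[6]=?)
step 3: low=(low[0]=0,low[1]=1,low[2]=?,low[3]=1,low[4]=?,low[5]=1,low[6]=?); scc=(scc[0]=0,scc[1]=?,scc[2]=?,scc[3]=?,scc[4]=?,scc[5]=?,scc[6]=?)
step 4: low=(low[0]=0,low[1]=1,low[2]=?,low[3]=1,low[4]=?,low[5]=1,low[6]=?); scc=(scc[0]=0,scc[1]=1,scc[2]=?,scc[3]=1,scc[4]=?,scc[5]=1,scc[6]=?)
step 5: low=(low[0]=0,low[1]=1,low[2]=4,low[3]=1,low[4]=?,low[5]=1,low[6]=?); scc=(scc[0]=0,scc[1]=1,scc[2]=2,scc[3]=1,scc[4]=?,scc[5]=1,scc[6]=?)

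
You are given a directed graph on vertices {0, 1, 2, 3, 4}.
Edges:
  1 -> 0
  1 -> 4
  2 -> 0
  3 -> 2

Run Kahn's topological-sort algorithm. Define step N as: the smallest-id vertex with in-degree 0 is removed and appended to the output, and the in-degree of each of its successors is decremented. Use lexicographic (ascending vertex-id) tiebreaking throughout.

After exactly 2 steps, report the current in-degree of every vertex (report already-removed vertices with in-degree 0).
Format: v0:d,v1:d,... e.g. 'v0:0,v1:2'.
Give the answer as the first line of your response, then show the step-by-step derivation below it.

v0:1,v1:0,v2:0,v3:0,v4:0

step 1: output 1; order=[1]; indeg=(1,0,1,0,0)
step 2: output 3; order=[1,3]; indeg=(1,0,0,0,0)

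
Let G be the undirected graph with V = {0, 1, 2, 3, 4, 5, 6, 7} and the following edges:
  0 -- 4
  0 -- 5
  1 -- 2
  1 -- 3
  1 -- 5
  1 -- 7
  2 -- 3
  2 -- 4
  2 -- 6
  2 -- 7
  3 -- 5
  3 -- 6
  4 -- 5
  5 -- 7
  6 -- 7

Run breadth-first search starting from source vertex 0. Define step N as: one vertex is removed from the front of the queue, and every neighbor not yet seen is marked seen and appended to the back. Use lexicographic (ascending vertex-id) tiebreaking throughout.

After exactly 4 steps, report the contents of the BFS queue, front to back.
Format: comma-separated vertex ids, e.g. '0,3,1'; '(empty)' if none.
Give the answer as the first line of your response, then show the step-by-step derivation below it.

1,3,7,6

step 1: dequeue 0; queue=[4,5]; order=0
step 2: dequeue 4; queue=[5,2]; order=0,4
step 3: dequeue 5; queue=[2,1,3,7]; order=0,4,5
step 4: dequeue 2; queue=[1,3,7,6]; order=0,4,5,2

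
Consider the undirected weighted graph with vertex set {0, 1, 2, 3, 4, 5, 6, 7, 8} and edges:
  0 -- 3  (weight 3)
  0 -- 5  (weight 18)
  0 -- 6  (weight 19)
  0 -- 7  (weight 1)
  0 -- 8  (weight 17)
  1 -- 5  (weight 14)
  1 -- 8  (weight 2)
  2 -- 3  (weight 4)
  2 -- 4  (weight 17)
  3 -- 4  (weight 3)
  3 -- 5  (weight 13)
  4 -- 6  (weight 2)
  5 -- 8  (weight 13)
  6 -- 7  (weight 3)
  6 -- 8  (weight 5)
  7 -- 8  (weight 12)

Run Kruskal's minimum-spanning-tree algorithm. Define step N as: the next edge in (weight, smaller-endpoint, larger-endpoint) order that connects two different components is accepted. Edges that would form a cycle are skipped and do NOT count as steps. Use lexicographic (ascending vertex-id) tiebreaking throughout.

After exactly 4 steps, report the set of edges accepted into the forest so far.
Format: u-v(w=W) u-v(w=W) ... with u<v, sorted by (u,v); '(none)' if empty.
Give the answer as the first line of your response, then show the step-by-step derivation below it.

0-3(w=3) 0-7(w=1) 1-8(w=2) 4-6(w=2)

step 1: add edge 0-7 (w=1); MST = {0-7(w=1)}
step 2: add edge 1-8 (w=2); MST = {0-7(w=1) 1-8(w=2)}
step 3: add edge 4-6 (w=2); MST = {0-7(w=1) 1-8(w=2) 4-6(w=2)}
step 4: add edge 0-3 (w=3); MST = {0-3(w=3) 0-7(w=1) 1-8(w=2) 4-6(w=2)}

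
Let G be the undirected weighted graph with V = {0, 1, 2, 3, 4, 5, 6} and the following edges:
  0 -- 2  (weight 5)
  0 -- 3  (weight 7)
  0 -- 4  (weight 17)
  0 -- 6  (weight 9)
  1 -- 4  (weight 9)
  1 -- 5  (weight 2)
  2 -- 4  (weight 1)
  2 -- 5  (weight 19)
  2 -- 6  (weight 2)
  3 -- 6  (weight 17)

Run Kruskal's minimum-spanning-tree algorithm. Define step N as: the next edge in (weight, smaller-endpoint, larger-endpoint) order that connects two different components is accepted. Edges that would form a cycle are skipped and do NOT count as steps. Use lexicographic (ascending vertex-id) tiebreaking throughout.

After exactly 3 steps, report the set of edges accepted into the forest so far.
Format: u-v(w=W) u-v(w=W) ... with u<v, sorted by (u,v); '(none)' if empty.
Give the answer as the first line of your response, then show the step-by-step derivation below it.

1-5(w=2) 2-4(w=1) 2-6(w=2)

step 1: add edge 2-4 (w=1); MST = {2-4(w=1)}
step 2: add edge 1-5 (w=2); MST = {1-5(w=2) 2-4(w=1)}
step 3: add edge 2-6 (w=2); MST = {1-5(w=2) 2-4(w=1) 2-6(w=2)}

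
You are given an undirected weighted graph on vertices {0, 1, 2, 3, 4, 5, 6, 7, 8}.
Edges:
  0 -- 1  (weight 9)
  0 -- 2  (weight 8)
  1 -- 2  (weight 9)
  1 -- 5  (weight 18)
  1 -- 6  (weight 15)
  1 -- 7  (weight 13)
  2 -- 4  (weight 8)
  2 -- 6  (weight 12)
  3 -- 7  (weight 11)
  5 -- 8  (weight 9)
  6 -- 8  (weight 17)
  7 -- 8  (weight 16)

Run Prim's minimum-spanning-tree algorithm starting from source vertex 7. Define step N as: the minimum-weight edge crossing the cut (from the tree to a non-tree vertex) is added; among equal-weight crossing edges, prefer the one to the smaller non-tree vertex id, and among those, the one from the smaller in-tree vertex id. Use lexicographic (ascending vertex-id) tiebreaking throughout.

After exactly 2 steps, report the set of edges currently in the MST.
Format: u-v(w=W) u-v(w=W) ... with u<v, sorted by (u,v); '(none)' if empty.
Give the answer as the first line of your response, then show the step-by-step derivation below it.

1-7(w=13) 3-7(w=11)

step 1: add edge 3-7 (w=11); MST = {3-7(w=11)}
step 2: add edge 1-7 (w=13); MST = {1-7(w=13) 3-7(w=11)}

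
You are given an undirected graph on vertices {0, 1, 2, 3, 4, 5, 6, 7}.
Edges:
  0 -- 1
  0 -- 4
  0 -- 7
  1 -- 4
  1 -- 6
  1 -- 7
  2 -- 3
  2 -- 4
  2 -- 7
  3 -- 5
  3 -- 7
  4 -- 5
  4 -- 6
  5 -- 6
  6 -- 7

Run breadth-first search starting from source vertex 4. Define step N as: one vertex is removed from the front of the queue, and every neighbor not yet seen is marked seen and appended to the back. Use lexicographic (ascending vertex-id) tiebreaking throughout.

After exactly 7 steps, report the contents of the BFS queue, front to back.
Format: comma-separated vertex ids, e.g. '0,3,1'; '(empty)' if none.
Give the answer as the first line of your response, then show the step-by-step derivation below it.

3

step 1: dequeue 4; queue=[0,1,2,5,6]; order=4
step 2: dequeue 0; queue=[1,2,5,6,7]; order=4,0
step 3: dequeue 1; queue=[2,5,6,7]; order=4,0,1
step 4: dequeue 2; queue=[5,6,7,3]; order=4,0,1,2
step 5: dequeue 5; queue=[6,7,3]; order=4,0,1,2,5
step 6: dequeue 6; queue=[7,3]; order=4,0,1,2,5,6
step 7: dequeue 7; queue=[3]; order=4,0,1,2,5,6,7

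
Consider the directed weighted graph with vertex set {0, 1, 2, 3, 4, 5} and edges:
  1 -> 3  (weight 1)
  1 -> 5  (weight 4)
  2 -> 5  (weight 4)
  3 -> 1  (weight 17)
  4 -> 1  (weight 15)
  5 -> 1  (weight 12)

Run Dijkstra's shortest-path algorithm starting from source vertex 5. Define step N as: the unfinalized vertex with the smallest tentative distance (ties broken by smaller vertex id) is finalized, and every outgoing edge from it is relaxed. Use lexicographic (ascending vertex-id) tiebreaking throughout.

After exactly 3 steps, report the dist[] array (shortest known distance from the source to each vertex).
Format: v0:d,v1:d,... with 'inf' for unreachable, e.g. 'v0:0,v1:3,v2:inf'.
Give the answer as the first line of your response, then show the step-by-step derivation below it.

v0:inf,v1:12,v2:inf,v3:13,v4:inf,v5:0

step 1: dist = v0:inf,v1:12,v2:inf,v3:inf,v4:inf,v5:0
step 2: dist = v0:inf,v1:12,v2:inf,v3:13,v4:inf,v5:0
step 3: dist = v0:inf,v1:12,v2:inf,v3:13,v4:inf,v5:0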